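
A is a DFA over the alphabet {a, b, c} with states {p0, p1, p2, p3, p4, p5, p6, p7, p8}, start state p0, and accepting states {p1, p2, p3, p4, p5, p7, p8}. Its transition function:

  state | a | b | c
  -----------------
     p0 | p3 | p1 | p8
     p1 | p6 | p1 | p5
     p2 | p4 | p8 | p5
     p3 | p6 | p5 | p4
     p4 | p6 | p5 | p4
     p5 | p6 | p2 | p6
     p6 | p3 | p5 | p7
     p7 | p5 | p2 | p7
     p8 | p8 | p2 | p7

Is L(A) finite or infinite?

State p8 is reachable from the start and can reach an accepting state, and it lies on the cycle p8 → p8.
Traversing that cycle any number of times yields accepted strings of unbounded length, so the language is infinite.

infinite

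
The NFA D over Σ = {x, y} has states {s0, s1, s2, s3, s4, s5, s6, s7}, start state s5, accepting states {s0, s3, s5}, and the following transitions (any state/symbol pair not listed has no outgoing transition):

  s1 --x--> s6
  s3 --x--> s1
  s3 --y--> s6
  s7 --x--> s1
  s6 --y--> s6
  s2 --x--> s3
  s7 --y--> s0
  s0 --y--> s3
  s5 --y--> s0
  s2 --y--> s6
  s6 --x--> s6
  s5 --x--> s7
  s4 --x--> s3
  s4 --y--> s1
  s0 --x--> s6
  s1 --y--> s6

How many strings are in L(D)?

The useful subgraph on states {s0, s3, s5, s7} is acyclic, so L(D) is finite; the longest accepting path visits 4 useful states, giving maximum string length 3.
Counting accepting paths from s5 by length: 1 of length 0, 1 of length 1, 2 of length 2, 1 of length 3. Total 5.

5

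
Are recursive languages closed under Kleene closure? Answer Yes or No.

For an input w of length n, decide by dynamic programming over positions 0..n whether w factors into blocks from L, calling the decider for L on each of the O(n²) substrings; every call halts, so this decides L*.
So the recursive languages are closed under Kleene star.

Yes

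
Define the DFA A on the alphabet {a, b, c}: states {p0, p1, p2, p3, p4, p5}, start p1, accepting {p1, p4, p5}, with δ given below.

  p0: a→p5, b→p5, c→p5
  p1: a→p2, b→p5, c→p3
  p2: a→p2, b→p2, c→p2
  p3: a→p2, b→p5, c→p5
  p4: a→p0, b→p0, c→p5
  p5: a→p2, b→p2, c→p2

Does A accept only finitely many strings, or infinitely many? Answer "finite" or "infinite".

The useful states (reachable from p1 and able to reach an accepting state) are {p1, p3, p5}.
Restricted to these states the transition graph has no cycle, so every accepting path has bounded length and L is finite.

finite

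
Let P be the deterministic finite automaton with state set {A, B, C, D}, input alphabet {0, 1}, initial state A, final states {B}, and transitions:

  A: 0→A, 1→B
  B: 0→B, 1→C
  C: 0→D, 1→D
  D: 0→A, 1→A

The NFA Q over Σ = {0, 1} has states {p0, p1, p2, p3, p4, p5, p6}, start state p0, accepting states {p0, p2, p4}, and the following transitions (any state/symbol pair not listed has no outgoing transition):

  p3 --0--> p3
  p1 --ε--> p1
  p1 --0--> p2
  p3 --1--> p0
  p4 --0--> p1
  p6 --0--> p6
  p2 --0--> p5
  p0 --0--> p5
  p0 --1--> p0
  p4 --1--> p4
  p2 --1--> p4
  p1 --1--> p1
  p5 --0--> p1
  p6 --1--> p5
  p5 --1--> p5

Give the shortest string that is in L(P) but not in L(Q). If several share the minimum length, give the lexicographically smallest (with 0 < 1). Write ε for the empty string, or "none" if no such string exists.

The string 01 is accepted by P but not by Q.
No shorter string lies in the difference, and 01 is the lexicographically first length-2 string in L(P) \ L(Q).

01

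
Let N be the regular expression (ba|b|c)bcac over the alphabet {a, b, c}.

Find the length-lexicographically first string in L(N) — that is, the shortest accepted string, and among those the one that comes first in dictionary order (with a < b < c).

By inspection of the expression, no string of length less than 5 matches, and bbcac is the lexicographically first match of length 5.

bbcac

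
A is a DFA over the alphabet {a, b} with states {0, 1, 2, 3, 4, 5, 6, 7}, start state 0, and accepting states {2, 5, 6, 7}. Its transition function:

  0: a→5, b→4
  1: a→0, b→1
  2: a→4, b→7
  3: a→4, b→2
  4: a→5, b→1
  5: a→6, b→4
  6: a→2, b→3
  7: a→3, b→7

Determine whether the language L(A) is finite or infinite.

infinite

State 0 is reachable from the start and can reach an accepting state, and it lies on the cycle 0 → 4 → 1 → 0.
Traversing that cycle any number of times yields accepted strings of unbounded length, so the language is infinite.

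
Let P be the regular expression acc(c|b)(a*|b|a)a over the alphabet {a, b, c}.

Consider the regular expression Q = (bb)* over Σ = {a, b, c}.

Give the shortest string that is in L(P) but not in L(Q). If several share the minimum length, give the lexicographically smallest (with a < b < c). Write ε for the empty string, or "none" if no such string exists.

accba

The string accba is accepted by P but not by Q.
No shorter string lies in the difference, and accba is the lexicographically first length-5 string in L(P) \ L(Q).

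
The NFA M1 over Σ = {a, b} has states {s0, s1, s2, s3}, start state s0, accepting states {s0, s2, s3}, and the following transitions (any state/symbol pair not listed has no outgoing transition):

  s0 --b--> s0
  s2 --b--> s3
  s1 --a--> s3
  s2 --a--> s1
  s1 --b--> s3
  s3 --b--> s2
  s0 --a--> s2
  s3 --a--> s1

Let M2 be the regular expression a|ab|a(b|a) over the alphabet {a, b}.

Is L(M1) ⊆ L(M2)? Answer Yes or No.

No

The empty string ε is in L(M1) but not in L(M2).
So L(M1) ⊄ L(M2).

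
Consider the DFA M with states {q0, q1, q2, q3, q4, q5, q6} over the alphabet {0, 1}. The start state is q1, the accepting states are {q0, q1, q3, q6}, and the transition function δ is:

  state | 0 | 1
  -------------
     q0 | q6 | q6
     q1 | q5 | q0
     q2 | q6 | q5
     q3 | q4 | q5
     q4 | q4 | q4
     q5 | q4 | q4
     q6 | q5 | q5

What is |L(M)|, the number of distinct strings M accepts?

4

The useful subgraph on states {q0, q1, q6} is acyclic, so L(M) is finite; the longest accepting path visits 3 useful states, giving maximum string length 2.
Counting accepting paths from q1 by length: 1 of length 0, 1 of length 1, 2 of length 2. Total 4.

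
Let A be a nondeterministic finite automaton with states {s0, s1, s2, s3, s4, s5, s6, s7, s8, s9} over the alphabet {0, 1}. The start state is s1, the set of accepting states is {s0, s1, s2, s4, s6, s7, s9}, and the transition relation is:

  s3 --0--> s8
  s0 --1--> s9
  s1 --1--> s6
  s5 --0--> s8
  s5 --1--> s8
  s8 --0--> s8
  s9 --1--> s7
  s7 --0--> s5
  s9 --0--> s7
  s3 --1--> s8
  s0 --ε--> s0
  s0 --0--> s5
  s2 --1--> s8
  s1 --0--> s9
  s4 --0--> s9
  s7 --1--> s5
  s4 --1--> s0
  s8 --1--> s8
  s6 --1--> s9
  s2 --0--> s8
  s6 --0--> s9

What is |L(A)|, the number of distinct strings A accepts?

The useful subgraph on states {s1, s6, s7, s9} is acyclic, so L(A) is finite; the longest accepting path visits 4 useful states, giving maximum string length 3.
Counting accepting paths from s1 by length: 1 of length 0, 2 of length 1, 4 of length 2, 4 of length 3. Total 11.

11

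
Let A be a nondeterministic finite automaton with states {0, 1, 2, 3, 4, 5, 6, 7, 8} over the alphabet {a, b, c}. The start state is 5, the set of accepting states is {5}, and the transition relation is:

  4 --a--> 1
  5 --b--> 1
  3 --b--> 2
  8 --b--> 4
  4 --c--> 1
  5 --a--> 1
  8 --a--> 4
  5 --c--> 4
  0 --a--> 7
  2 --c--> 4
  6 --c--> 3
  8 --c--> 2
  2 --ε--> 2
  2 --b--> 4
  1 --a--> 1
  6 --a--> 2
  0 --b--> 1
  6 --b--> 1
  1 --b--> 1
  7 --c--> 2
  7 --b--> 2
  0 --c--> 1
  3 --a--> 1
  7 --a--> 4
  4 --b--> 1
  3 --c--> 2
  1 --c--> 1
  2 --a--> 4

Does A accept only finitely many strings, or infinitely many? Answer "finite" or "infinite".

The useful states (reachable from 5 and able to reach an accepting state) are {5}.
Restricted to these states the transition graph has no cycle, so every accepting path has bounded length and L is finite.

finite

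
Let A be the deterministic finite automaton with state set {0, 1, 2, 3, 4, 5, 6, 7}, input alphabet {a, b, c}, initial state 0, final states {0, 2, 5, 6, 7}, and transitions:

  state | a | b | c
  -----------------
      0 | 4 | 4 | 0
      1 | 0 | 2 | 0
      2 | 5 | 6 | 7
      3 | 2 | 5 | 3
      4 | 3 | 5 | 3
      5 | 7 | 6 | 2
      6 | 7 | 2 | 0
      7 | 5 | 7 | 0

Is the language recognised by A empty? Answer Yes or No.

The empty string ε is accepted: the run 0 ends in the accepting state 0.
Since at least one string is accepted, L(A) is not empty.

No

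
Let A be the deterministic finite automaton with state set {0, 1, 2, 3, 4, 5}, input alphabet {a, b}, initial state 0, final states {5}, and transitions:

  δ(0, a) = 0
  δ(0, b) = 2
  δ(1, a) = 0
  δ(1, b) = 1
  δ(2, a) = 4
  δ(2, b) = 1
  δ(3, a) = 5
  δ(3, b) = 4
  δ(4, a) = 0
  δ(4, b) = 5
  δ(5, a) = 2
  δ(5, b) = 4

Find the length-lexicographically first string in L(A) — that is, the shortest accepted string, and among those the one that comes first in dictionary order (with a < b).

A breadth-first search from 0 reaches an accepting state first via the path 0 → 2 → 4 → 5 on input bab.
No string of length < 3 is accepted (BFS exhausts all shorter strings without reaching an accepting state), and bab is the lexicographically least accepting string of length 3.

bab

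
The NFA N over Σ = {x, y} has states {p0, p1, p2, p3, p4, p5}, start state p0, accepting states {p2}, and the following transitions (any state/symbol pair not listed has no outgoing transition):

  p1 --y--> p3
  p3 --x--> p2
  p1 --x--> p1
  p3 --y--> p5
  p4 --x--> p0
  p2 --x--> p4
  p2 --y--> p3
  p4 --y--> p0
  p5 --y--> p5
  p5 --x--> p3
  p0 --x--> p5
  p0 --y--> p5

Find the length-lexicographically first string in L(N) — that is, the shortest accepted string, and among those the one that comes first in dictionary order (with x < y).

A breadth-first search from p0 reaches an accepting state first via the path p0 → p5 → p3 → p2 on input xxx.
No string of length < 3 is accepted (BFS exhausts all shorter strings without reaching an accepting state), and xxx is the lexicographically least accepting string of length 3.

xxx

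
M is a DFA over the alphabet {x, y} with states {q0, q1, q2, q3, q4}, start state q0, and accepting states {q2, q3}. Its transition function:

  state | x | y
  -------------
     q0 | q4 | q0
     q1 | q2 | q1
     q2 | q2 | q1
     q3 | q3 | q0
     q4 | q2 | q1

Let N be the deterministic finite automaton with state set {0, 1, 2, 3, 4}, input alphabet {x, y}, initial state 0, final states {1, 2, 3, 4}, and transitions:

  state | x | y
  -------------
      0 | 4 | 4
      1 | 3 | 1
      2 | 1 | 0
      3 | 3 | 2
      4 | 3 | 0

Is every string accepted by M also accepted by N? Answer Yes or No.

Exploring the product automaton M × N from the start pair (q0, 0), following both machines on each input symbol, reaches 11 state pairs: (q0, 0), (q4, 4), (q0, 4), (q2, 3), (q1, 0), (q4, 3), (q1, 2), (q2, 4), (q1, 4), (q2, 1), (q1, 1).
M accepts in {q2, q3} and N accepts in {1, 2, 3, 4}. The reachable pairs whose M-component is accepting are (q2, 3), (q2, 4), (q2, 1); in each of them the N-component is accepting too, so the product for L(M) \ L(N) (M-component accepting, N-component rejecting) has no reachable accepting pair and the difference is empty.
Hence every string in L(M) is also in L(N).

Yes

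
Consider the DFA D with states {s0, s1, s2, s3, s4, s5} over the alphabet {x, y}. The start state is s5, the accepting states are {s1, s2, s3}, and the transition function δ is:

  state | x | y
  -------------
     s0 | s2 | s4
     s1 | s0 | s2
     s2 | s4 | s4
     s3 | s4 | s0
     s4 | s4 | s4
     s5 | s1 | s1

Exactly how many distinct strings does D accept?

The useful subgraph on states {s0, s1, s2, s5} is acyclic, so L(D) is finite; the longest accepting path visits 4 useful states, giving maximum string length 3.
Counting accepting paths from s5 by length: 2 of length 1, 2 of length 2, 2 of length 3. Total 6.

6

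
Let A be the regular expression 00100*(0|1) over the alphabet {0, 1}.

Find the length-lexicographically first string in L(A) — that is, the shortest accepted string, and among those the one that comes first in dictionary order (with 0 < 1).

By inspection of the expression, no string of length less than 5 matches, and 00100 is the lexicographically first match of length 5.

00100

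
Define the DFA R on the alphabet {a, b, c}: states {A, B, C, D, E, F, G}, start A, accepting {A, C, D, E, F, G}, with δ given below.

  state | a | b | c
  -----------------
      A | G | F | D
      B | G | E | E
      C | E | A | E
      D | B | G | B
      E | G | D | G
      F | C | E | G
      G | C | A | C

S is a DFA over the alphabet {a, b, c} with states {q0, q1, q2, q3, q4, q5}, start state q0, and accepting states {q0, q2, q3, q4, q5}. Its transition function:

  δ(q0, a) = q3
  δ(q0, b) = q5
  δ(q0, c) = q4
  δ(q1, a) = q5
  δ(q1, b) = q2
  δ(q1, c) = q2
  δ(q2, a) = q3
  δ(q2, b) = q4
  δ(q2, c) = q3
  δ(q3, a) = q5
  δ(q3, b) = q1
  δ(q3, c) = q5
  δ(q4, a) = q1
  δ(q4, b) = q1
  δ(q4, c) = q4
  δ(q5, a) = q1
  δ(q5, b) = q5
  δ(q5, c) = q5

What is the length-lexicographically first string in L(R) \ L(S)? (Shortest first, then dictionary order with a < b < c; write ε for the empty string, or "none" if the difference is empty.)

ab

The string ab is accepted by R but not by S.
No shorter string lies in the difference, and ab is the lexicographically first length-2 string in L(R) \ L(S).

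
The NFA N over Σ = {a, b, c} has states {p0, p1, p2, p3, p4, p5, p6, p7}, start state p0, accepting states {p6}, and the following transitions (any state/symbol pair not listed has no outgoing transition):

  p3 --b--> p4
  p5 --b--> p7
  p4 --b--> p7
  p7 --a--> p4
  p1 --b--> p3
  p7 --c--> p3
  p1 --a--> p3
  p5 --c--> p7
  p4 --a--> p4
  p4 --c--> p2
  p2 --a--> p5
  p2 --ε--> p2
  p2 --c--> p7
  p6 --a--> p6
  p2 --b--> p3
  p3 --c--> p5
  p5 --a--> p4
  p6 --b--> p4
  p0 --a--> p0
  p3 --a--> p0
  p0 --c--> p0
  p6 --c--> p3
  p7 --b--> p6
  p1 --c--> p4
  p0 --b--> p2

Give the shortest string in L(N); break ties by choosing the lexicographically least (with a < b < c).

A breadth-first search from p0 reaches an accepting state first via the path p0 → p2 → p7 → p6 on input bcb.
No string of length < 3 is accepted (BFS exhausts all shorter strings without reaching an accepting state), and bcb is the lexicographically least accepting string of length 3.

bcb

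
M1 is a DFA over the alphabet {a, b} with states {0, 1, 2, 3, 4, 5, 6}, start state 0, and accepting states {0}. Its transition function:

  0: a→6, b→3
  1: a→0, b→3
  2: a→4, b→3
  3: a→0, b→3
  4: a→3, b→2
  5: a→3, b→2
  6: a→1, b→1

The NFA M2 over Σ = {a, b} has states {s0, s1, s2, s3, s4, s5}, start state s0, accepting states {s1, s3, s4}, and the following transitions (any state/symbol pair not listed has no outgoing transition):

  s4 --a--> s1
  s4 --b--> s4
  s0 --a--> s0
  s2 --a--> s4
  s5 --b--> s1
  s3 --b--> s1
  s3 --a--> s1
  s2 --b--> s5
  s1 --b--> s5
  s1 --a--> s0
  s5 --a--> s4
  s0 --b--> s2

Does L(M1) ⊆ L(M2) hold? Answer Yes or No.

The empty string ε is in L(M1) but not in L(M2).
So L(M1) ⊄ L(M2).

No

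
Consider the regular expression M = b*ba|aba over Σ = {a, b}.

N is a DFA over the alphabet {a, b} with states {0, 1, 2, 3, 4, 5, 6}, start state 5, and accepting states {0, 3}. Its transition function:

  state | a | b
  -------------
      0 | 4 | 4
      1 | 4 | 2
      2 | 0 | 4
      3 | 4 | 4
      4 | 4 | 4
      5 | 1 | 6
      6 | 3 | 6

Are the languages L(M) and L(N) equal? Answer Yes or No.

Yes

Converting the expression M to a DFA (subset construction, then merging equivalent states) gives the minimal DFA with states {m0, m1, m2, m3, m4, m5}, start state m0, accepting states {m5} and transitions m0: a→m1, b→m2; m1: a→m3, b→m4; m2: a→m5, b→m2; m3: a→m3, b→m3; m4: a→m5, b→m3; m5: a→m3, b→m3.
Exploring the product automaton M × N from the start pair (m0, 5), following both machines on each input symbol, reaches 7 state pairs: (m0, 5), (m1, 1), (m2, 6), (m3, 4), (m4, 2), (m5, 3), (m5, 0).
M accepts in {m5} and N accepts in {0, 3}. In every reachable pair the two components are either both accepting — (m5, 3), (m5, 0) — or both non-accepting, so no string is accepted by exactly one of the machines: L(M) \ L(N) and L(N) \ L(M) are both empty.
Hence every string is accepted by M iff it is accepted by N, and the two languages coincide.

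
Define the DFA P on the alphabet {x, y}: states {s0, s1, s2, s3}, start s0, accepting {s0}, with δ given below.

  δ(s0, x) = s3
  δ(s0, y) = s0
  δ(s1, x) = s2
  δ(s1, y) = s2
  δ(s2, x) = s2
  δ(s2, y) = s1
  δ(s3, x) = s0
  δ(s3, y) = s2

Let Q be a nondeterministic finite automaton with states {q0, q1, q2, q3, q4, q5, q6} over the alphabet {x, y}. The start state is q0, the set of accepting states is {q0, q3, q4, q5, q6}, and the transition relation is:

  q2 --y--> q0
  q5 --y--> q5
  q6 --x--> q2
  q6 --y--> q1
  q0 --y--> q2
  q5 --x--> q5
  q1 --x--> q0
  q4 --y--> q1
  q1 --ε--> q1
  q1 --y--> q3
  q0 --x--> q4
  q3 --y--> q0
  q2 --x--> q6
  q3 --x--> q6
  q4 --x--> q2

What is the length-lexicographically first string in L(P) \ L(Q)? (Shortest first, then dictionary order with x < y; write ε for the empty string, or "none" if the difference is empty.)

The string y is accepted by P but not by Q.
No shorter string lies in the difference, and y is the lexicographically first length-1 string in L(P) \ L(Q).

y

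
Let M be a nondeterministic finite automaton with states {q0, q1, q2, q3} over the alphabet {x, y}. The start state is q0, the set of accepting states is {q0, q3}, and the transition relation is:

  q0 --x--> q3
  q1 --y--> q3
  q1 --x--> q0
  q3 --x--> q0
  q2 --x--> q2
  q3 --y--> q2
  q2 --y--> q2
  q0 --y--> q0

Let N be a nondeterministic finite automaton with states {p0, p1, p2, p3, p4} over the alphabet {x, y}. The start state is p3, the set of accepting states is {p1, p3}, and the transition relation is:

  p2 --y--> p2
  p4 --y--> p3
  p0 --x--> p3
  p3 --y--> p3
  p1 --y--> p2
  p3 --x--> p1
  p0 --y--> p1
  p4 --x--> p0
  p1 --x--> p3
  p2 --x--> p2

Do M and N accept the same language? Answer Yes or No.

Exploring the product automaton M × N from the start pair (q0, p3), following both machines on each input symbol, reaches 3 state pairs: (q0, p3), (q3, p1), (q2, p2).
M accepts in {q0, q3} and N accepts in {p1, p3}. In every reachable pair the two components are either both accepting — (q0, p3), (q3, p1) — or both non-accepting, so no string is accepted by exactly one of the machines: L(M) \ L(N) and L(N) \ L(M) are both empty.
Hence every string is accepted by M iff it is accepted by N, and the two languages coincide.

Yes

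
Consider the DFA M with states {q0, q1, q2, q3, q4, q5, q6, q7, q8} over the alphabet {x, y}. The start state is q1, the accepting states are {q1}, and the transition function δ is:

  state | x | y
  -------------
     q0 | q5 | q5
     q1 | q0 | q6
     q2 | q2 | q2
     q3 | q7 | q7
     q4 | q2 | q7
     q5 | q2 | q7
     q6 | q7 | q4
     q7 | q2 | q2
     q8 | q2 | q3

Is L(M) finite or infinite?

finite

The useful states (reachable from q1 and able to reach an accepting state) are {q1}.
Restricted to these states the transition graph has no cycle, so every accepting path has bounded length and L is finite.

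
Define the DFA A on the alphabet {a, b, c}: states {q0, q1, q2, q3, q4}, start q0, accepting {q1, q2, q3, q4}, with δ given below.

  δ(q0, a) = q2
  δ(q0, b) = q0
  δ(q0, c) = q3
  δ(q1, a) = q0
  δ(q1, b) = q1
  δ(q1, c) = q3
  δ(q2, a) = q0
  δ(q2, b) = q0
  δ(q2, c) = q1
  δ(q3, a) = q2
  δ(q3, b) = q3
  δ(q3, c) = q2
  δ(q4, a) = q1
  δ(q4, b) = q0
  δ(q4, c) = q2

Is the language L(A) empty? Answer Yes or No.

No

The string a is accepted: the run q0 → q2 ends in the accepting state q2.
Since at least one string is accepted, L(A) is not empty.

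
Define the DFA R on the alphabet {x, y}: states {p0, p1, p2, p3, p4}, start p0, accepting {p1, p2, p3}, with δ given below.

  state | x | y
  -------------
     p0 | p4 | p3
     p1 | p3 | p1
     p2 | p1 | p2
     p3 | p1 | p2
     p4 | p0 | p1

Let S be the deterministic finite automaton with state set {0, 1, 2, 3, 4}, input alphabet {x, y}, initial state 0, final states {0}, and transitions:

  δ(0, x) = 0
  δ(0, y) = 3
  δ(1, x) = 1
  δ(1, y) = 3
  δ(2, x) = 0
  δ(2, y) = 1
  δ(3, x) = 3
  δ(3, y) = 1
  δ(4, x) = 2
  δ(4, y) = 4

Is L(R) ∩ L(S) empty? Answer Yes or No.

Yes

Exploring the product automaton R × S from the start pair (p0, 0), following both machines on each input symbol, reaches 8 state pairs: (p0, 0), (p4, 0), (p3, 3), (p1, 3), (p2, 1), (p1, 1), (p2, 3), (p3, 1).
R accepts in {p1, p2, p3} and S accepts in {0}; no reachable pair has both components accepting, so no string drives both machines to acceptance simultaneously and L(R) ∩ L(S) = ∅.
So no string is accepted by both, and the intersection is empty.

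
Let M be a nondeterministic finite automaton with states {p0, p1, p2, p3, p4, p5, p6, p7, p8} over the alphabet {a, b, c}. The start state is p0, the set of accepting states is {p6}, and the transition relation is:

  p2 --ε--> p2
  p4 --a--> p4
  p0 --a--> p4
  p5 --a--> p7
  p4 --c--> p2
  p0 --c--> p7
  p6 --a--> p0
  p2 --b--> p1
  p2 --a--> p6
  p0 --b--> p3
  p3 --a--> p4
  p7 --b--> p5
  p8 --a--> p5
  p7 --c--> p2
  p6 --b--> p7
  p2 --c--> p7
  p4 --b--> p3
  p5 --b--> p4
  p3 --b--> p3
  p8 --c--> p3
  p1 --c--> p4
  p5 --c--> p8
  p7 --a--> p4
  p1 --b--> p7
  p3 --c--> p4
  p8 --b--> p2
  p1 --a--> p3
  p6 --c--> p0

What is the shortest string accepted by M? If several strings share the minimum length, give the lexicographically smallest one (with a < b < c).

aca

A breadth-first search from p0 reaches an accepting state first via the path p0 → p4 → p2 → p6 on input aca.
No string of length < 3 is accepted (BFS exhausts all shorter strings without reaching an accepting state), and aca is the lexicographically least accepting string of length 3.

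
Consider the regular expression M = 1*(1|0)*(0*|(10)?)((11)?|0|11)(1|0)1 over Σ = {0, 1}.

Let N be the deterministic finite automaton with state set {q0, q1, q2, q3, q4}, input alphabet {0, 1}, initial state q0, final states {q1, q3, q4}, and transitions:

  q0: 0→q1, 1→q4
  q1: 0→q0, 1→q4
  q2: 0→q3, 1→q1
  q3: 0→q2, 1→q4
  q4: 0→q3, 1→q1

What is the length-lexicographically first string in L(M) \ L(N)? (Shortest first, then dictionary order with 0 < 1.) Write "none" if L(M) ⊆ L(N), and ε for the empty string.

none

Converting the expression M to a DFA (subset construction, then merging equivalent states) gives the minimal DFA with states {m0, m1, m2}, start state m0, accepting states {m2} and transitions m0: 0→m1, 1→m1; m1: 0→m1, 1→m2; m2: 0→m1, 1→m2.
Exploring the product automaton M × N from the start pair (m0, q0), following both machines on each input symbol, reaches 8 state pairs: (m0, q0), (m1, q1), (m1, q4), (m1, q0), (m2, q4), (m1, q3), (m2, q1), (m1, q2).
M accepts in {m2} and N accepts in {q1, q3, q4}. The reachable pairs whose M-component is accepting are (m2, q4), (m2, q1); in each of them the N-component is accepting too, so the product for L(M) \ L(N) (M-component accepting, N-component rejecting) has no reachable accepting pair and the difference is empty.
So every string accepted by M is also accepted by N: L(M) \ L(N) = ∅ and there is no such string.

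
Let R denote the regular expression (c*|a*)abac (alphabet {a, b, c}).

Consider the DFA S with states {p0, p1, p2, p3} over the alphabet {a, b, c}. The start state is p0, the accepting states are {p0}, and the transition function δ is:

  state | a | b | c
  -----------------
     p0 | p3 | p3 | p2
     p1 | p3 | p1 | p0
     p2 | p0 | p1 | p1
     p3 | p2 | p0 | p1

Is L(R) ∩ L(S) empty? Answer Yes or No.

Converting the expression R to a DFA (subset construction, then merging equivalent states) gives the minimal DFA with states {r0, r1, r2, r3, r4, r5, r6, r7}, start state r0, accepting states {r7} and transitions r0: a→r1, b→r2, c→r3; r1: a→r1, b→r4, c→r2; r2: a→r2, b→r2, c→r2; r3: a→r5, b→r2, c→r3; r4: a→r6, b→r2, c→r2; r5: a→r2, b→r4, c→r2; r6: a→r2, b→r2, c→r7; r7: a→r2, b→r2, c→r2.
Exploring the product automaton R × S from the start pair (r0, p0), following both machines on each input symbol, reaches 19 state pairs: (r0, p0), (r1, p3), (r2, p3), (r3, p2), (r1, p2), (r4, p0), (r2, p1), (r2, p2), (r2, p0), (r5, p0), (r3, p1), (r1, p0), (r4, p1), (r6, p3), (r4, p3), (r5, p3), (r3, p0), (r7, p1), (r6, p2).
R accepts in {r7} and S accepts in {p0}; no reachable pair has both components accepting, so no string drives both machines to acceptance simultaneously and L(R) ∩ L(S) = ∅.
So no string is accepted by both, and the intersection is empty.

Yes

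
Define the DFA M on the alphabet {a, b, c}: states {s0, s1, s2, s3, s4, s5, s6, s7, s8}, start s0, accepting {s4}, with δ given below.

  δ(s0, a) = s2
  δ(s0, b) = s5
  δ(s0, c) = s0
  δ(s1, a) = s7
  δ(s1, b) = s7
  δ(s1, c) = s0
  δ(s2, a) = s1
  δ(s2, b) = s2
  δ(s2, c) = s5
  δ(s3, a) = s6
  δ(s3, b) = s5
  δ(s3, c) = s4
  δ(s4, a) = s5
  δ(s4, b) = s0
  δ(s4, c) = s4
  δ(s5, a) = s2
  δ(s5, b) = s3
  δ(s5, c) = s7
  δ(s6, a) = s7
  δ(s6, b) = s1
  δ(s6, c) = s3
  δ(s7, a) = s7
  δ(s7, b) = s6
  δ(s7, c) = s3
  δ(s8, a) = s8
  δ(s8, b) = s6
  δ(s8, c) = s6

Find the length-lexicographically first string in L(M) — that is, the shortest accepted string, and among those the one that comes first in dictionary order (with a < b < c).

A breadth-first search from s0 reaches an accepting state first via the path s0 → s5 → s3 → s4 on input bbc.
No string of length < 3 is accepted (BFS exhausts all shorter strings without reaching an accepting state), and bbc is the lexicographically least accepting string of length 3.

bbc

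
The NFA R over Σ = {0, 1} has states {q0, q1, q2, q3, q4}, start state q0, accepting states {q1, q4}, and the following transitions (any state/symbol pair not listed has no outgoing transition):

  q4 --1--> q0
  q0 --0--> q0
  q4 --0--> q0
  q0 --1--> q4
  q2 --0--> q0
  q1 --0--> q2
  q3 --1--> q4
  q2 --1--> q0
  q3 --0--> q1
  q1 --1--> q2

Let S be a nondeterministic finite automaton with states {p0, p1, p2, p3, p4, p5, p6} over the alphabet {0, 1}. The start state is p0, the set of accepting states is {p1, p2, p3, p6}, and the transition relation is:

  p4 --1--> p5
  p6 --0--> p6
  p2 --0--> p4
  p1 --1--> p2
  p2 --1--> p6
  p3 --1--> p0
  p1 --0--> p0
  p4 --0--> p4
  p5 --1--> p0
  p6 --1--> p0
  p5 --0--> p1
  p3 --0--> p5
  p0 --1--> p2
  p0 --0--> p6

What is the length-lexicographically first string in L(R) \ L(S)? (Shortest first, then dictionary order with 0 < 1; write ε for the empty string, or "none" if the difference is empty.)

The string 01 is accepted by R but not by S.
No shorter string lies in the difference, and 01 is the lexicographically first length-2 string in L(R) \ L(S).

01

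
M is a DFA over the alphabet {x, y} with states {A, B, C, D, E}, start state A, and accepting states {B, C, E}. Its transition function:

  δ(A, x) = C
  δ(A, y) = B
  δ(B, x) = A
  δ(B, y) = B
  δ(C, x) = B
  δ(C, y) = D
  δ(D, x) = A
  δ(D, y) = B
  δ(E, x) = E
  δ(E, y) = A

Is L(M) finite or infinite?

State A is reachable from the start and can reach an accepting state, and it lies on the cycle A → B → A.
Traversing that cycle any number of times yields accepted strings of unbounded length, so the language is infinite.

infinite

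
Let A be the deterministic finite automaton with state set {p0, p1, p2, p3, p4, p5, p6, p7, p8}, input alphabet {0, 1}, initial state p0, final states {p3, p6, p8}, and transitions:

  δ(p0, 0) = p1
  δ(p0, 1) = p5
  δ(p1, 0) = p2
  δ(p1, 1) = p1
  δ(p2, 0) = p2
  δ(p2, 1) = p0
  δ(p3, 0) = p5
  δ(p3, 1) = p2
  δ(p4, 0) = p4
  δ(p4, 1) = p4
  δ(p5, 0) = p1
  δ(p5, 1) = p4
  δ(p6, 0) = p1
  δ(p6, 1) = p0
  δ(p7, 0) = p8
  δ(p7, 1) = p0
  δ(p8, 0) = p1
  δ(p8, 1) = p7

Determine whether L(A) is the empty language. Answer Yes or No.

Yes

The states reachable from the start state are {p0, p1, p2, p4, p5}.
None of the accepting states {p3, p6, p8} is reachable, so no string is accepted and L(A) = ∅.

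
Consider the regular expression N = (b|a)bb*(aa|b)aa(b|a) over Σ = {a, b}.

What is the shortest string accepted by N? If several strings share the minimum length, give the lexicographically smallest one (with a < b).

abbaaa

By inspection of the expression, no string of length less than 6 matches, and abbaaa is the lexicographically first match of length 6.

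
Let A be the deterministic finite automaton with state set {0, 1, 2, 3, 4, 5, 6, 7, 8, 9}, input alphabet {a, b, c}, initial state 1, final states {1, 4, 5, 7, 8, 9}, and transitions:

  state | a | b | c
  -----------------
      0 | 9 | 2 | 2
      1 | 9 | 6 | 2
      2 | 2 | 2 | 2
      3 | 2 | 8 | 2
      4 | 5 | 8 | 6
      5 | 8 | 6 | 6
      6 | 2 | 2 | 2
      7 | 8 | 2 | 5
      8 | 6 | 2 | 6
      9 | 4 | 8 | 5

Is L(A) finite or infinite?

The useful states (reachable from 1 and able to reach an accepting state) are {1, 4, 5, 8, 9}.
Restricted to these states the transition graph has no cycle, so every accepting path has bounded length and L is finite.

finite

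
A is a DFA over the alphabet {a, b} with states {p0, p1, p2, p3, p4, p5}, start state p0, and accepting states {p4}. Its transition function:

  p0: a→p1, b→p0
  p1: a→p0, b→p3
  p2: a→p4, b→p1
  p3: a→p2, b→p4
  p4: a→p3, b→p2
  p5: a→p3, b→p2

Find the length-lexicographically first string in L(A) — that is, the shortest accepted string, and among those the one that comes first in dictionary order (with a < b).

A breadth-first search from p0 reaches an accepting state first via the path p0 → p1 → p3 → p4 on input abb.
No string of length < 3 is accepted (BFS exhausts all shorter strings without reaching an accepting state), and abb is the lexicographically least accepting string of length 3.

abb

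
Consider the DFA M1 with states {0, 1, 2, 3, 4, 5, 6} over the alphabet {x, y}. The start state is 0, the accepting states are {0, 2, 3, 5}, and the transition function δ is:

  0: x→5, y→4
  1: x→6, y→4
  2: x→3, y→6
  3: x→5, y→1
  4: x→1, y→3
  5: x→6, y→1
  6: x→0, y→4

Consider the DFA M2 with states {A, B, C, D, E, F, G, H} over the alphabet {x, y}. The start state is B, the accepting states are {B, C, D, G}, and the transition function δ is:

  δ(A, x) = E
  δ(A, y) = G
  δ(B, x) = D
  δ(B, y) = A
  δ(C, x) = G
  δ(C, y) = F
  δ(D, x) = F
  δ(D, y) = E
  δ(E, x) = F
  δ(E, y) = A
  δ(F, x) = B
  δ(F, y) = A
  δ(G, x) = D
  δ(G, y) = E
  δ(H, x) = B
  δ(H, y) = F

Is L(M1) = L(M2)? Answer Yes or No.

Exploring the product automaton M1 × M2 from the start pair (0, B), following both machines on each input symbol, reaches 6 state pairs: (0, B), (5, D), (4, A), (6, F), (1, E), (3, G).
M1 accepts in {0, 2, 3, 5} and M2 accepts in {B, C, D, G}. In every reachable pair the two components are either both accepting — (0, B), (5, D), (3, G) — or both non-accepting, so no string is accepted by exactly one of the machines: L(M1) \ L(M2) and L(M2) \ L(M1) are both empty.
Hence every string is accepted by M1 iff it is accepted by M2, and the two languages coincide.

Yes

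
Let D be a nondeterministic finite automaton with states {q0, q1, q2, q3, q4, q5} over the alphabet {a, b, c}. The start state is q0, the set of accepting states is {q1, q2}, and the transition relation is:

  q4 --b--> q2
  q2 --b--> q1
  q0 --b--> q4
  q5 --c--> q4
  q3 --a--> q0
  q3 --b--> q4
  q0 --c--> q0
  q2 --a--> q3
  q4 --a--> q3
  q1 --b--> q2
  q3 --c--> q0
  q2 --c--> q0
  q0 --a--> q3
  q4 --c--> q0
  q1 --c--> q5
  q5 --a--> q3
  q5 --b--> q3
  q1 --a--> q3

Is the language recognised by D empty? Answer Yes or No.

No

The string bb is accepted: the run q0 → q4 → q2 ends in the accepting state q2.
Since at least one string is accepted, L(D) is not empty.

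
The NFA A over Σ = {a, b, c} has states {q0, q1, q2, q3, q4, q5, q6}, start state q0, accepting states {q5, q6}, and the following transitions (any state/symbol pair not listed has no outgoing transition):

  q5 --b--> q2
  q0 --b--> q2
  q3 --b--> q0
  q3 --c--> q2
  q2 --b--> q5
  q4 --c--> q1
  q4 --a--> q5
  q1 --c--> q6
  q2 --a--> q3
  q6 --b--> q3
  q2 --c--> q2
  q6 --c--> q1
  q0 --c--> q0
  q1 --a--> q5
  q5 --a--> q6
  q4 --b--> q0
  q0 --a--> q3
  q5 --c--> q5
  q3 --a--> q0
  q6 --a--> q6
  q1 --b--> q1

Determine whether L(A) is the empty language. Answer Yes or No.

No

The string bb is accepted: the run q0 → q2 → q5 ends in the accepting state q5.
Since at least one string is accepted, L(A) is not empty.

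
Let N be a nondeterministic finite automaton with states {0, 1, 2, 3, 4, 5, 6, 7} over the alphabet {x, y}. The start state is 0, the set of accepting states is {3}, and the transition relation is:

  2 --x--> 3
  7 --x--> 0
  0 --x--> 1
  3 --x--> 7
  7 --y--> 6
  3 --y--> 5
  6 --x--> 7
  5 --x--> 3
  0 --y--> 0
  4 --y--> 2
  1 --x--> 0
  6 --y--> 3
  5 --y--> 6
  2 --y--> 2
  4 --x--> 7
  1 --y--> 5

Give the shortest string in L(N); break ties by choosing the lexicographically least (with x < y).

A breadth-first search from 0 reaches an accepting state first via the path 0 → 1 → 5 → 3 on input xyx.
No string of length < 3 is accepted (BFS exhausts all shorter strings without reaching an accepting state), and xyx is the lexicographically least accepting string of length 3.

xyx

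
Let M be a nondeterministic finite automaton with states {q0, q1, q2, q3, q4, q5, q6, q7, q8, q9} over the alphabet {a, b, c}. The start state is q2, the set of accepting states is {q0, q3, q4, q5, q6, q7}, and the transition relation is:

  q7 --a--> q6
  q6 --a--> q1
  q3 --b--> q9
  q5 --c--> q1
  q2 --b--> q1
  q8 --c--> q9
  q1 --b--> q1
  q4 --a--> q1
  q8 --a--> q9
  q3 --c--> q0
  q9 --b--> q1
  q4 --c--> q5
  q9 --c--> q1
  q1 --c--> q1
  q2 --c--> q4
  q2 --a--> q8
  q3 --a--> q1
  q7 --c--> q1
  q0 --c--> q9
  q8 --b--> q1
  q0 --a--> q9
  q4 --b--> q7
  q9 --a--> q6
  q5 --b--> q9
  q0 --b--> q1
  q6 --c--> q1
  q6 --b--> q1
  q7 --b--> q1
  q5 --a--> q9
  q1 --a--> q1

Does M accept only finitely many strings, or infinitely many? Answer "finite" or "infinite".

The useful states (reachable from q2 and able to reach an accepting state) are {q2, q4, q5, q6, q7, q8, q9}.
Restricted to these states the transition graph has no cycle, so every accepting path has bounded length and L is finite.

finite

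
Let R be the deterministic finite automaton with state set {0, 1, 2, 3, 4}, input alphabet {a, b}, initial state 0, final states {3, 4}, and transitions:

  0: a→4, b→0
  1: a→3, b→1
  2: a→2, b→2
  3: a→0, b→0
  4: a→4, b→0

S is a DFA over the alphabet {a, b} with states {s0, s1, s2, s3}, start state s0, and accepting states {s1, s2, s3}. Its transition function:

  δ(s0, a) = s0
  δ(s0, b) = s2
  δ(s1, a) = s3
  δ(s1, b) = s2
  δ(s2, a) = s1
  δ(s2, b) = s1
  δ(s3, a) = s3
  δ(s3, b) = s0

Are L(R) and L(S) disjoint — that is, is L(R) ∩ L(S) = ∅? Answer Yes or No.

No

The string ba is accepted by both R and S.
Hence L(R) ∩ L(S) ≠ ∅.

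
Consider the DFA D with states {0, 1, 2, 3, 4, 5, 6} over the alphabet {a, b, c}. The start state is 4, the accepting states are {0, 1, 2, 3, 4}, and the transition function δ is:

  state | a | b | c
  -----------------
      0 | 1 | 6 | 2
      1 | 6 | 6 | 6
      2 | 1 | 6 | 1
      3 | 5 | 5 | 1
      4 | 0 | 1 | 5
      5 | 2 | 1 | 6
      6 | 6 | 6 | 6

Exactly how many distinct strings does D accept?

11

The useful subgraph on states {0, 1, 2, 4, 5} is acyclic, so L(D) is finite; the longest accepting path visits 4 useful states, giving maximum string length 3.
Counting accepting paths from 4 by length: 1 of length 0, 2 of length 1, 4 of length 2, 4 of length 3. Total 11.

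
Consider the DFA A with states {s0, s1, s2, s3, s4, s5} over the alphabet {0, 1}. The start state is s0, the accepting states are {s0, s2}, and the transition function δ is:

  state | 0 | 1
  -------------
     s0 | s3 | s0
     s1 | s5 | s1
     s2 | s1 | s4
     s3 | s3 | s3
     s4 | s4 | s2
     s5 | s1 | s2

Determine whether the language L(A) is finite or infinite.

infinite

State s0 is reachable from the start and can reach an accepting state, and it lies on the cycle s0 → s0.
Traversing that cycle any number of times yields accepted strings of unbounded length, so the language is infinite.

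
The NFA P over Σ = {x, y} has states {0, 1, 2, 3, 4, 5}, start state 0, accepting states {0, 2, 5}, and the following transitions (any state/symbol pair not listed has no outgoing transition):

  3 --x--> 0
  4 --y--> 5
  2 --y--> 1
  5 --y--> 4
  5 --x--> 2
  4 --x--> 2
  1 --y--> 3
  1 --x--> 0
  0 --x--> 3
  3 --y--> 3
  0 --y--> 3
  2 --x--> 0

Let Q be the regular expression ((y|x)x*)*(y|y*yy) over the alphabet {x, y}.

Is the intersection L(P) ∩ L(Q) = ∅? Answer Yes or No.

Yes

Converting the expression Q to a DFA (subset construction, then merging equivalent states) gives the minimal DFA with states {q0, q1}, start state q0, accepting states {q1} and transitions q0: x→q0, y→q1; q1: x→q0, y→q1.
Exploring the product automaton P × Q from the start pair (0, q0), following both machines on each input symbol, reaches 3 state pairs: (0, q0), (3, q0), (3, q1).
P accepts in {0, 2, 5} and Q accepts in {q1}; no reachable pair has both components accepting, so no string drives both machines to acceptance simultaneously and L(P) ∩ L(Q) = ∅.
So no string is accepted by both, and the intersection is empty.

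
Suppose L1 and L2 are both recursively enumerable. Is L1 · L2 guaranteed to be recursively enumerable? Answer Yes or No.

Yes

Dovetail over all split points of the input and all step bounds t = 1, 2, …, simulating the recogniser for L₁ on the prefix and the recogniser for L₂ on the suffix for t steps; accept if for some split both accept.
So the recursively enumerable languages are closed under concatenation.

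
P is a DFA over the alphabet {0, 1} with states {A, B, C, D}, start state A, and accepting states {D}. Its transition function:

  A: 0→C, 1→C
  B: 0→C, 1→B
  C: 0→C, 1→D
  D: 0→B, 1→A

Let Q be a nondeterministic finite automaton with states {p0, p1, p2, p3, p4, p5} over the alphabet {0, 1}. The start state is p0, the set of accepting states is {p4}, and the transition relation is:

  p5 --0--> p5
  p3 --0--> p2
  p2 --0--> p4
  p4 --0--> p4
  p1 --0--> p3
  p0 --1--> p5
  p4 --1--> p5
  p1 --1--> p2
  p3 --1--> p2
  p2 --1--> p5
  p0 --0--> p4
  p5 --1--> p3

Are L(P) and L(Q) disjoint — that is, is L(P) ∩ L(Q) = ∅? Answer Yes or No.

Yes

Exploring the product automaton P × Q from the start pair (A, p0), following both machines on each input symbol, reaches 11 state pairs: (A, p0), (C, p4), (C, p5), (D, p5), (D, p3), (B, p5), (A, p3), (B, p2), (A, p2), (B, p3), (C, p2).
P accepts in {D} and Q accepts in {p4}; no reachable pair has both components accepting, so no string drives both machines to acceptance simultaneously and L(P) ∩ L(Q) = ∅.
So no string is accepted by both, and the intersection is empty.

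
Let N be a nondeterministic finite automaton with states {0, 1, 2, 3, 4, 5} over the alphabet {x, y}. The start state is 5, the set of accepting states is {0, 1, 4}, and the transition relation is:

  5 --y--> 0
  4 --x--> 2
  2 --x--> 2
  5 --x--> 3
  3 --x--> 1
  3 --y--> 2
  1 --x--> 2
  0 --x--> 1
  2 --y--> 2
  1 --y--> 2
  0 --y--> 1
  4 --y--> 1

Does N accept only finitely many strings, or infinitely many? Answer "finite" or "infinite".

finite

The useful states (reachable from 5 and able to reach an accepting state) are {0, 1, 3, 5}.
Restricted to these states the transition graph has no cycle, so every accepting path has bounded length and L is finite.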